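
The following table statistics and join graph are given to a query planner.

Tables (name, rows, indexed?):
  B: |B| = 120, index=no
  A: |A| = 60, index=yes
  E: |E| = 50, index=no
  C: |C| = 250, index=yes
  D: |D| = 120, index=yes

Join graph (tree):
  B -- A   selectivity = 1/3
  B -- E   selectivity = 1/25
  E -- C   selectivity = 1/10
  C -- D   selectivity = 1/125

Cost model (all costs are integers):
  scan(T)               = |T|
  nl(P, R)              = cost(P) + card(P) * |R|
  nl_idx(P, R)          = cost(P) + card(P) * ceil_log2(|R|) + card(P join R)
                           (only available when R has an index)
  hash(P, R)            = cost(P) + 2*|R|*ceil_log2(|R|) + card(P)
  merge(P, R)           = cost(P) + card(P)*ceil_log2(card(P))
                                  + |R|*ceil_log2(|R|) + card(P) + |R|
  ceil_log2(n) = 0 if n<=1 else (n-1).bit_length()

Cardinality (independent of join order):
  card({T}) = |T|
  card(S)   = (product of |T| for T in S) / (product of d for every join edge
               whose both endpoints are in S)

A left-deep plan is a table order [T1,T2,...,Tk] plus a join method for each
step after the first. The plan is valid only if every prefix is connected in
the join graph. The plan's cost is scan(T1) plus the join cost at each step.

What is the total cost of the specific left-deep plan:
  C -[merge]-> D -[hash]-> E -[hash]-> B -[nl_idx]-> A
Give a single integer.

156940

step 1: scan C: cost=250, card=250
step 2: join D via merge
    card(P join D) = 250*120/(125) = 240
    cost = 250 + 250*8 + 120*7 + 250 + 120 = 3460
step 3: join E via hash
    card(P join E) = 240*50/(10) = 1200
    cost = 3460 + 2*50*6 + 240 = 4300
step 4: join B via hash
    card(P join B) = 1200*120/(25) = 5760
    cost = 4300 + 2*120*7 + 1200 = 7180
step 5: join A via nl_idx
    card(P join A) = 5760*60/(3) = 115200
    cost = 7180 + 5760*6 + 115200 = 156940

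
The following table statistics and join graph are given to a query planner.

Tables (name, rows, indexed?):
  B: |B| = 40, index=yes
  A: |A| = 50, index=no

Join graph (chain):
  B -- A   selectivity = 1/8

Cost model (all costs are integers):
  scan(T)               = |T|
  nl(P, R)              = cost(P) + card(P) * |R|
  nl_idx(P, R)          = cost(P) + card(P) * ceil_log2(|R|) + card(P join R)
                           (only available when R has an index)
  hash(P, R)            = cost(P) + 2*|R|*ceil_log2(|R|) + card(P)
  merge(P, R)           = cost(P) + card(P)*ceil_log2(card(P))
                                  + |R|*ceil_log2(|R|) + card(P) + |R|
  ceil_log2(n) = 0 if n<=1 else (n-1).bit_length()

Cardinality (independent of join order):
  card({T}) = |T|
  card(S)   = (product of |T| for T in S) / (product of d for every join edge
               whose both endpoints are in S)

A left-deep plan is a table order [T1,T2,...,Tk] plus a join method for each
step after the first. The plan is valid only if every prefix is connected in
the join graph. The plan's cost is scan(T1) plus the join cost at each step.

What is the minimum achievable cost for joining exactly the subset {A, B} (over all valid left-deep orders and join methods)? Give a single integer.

Selinger DP over subsets of {A,B}:
  {B}: scan cost=40, card=40
  {A}: scan cost=50, card=50
  {AB}: card=250; try (B,hash)→580, (B,nl_idx)→600, (A,merge)→670, (B,merge)→680, (A,hash)→680, (A,nl)→2040 …(+1); best=580 via (B,hash)

580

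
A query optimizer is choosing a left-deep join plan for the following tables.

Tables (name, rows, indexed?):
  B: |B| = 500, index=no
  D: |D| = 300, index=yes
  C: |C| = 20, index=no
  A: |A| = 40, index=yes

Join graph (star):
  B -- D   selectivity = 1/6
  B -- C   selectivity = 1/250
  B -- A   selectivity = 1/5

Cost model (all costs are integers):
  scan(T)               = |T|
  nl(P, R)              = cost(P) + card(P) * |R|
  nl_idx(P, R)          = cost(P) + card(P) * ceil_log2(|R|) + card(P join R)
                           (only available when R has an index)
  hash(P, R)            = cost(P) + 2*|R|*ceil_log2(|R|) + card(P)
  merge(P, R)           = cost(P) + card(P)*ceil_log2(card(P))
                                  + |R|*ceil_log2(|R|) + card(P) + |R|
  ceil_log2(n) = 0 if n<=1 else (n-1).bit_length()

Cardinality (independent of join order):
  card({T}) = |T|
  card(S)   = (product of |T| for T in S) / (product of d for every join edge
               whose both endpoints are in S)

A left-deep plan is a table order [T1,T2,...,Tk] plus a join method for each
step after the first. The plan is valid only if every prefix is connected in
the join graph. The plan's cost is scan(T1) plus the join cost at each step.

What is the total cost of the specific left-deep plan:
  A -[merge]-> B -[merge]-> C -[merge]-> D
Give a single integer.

63640

step 1: scan A: cost=40, card=40
step 2: join B via merge
    card(P join B) = 40*500/(5) = 4000
    cost = 40 + 40*6 + 500*9 + 40 + 500 = 5320
step 3: join C via merge
    card(P join C) = 4000*20/(250) = 320
    cost = 5320 + 4000*12 + 20*5 + 4000 + 20 = 57440
step 4: join D via merge
    card(P join D) = 320*300/(6) = 16000
    cost = 57440 + 320*9 + 300*9 + 320 + 300 = 63640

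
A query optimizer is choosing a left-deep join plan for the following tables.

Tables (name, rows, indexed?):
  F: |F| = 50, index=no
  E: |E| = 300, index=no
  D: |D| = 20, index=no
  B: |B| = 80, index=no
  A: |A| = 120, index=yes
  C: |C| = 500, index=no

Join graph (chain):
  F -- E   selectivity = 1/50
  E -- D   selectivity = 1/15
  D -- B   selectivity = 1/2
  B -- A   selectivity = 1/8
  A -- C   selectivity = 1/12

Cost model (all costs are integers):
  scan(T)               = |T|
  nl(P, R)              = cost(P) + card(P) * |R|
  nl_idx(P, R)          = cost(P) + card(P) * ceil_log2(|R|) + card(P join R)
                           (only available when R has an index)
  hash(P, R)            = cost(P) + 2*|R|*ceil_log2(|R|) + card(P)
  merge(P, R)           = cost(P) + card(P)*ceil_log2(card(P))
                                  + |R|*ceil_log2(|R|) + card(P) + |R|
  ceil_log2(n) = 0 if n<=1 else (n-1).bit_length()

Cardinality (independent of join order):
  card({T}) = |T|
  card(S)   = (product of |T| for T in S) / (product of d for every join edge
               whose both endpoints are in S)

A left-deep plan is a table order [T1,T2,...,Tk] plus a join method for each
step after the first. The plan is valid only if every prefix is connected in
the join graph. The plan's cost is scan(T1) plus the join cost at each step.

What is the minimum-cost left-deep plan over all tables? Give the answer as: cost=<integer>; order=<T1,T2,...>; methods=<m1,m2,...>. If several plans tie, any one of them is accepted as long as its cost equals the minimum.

Selinger DP (subsets sized 1..n):
  {F}: scan cost=50, card=50
  {E}: scan cost=300, card=300
  {D}: scan cost=20, card=20
  {B}: scan cost=80, card=80
  {A}: scan cost=120, card=120
  {C}: scan cost=500, card=500
  {EF}: card=300; try (F,hash)→1200, (E,merge)→3400, (F,merge)→3650, (E,hash)→5500, (E,nl)→15050, (F,nl)→15300; best=1200 via (F,hash)
  {DE}: card=400; try (D,hash)→800, (E,merge)→3140, (D,merge)→3420, (E,hash)→5440, (E,nl)→6020, (D,nl)→6300; best=800 via (D,hash)
  {BD}: card=800; try (D,hash)→360, (B,merge)→780, (D,merge)→840, (B,hash)→1160, (B,nl)→1620, (D,nl)→1680; best=360 via (D,hash)
  {AB}: card=1200; try (B,hash)→1360, (A,merge)→1680, (B,merge)→1720, (A,hash)→1840, (A,nl_idx)→1840, (A,nl)→9680 …(+1); best=1360 via (B,hash)
  {AC}: card=5000; try (A,hash)→2680, (C,merge)→6080, (A,merge)→6460, (A,nl_idx)→9000, (C,hash)→9240, (C,nl)→60120 …(+1); best=2680 via (A,hash)
  {DEF}: card=400; try (D,hash)→1700, (F,hash)→1800, (D,merge)→4320, (F,merge)→5150, (D,nl)→7200, (F,nl)→20800; best=1700 via (D,hash)
  {BDE}: card=16000; try (B,hash)→2320, (B,merge)→5440, (E,hash)→6560, (E,merge)→12160, (B,nl)→32800, (E,nl)→240360; best=2320 via (B,hash)
  {ABD}: card=12000; try (D,hash)→2760, (A,hash)→2840, (A,merge)→10120, (D,merge)→15880, (A,nl_idx)→17960, (D,nl)→25360 …(+1); best=2760 via (D,hash)
  {ABC}: card=50000; try (B,hash)→8800, (C,hash)→11560, (C,merge)→20760, (B,merge)→73320, (B,nl)→402680, (C,nl)→601360; best=8800 via (B,hash)
  {BDEF}: card=16000; try (B,hash)→3220, (B,merge)→6340, (F,hash)→18920, (B,nl)→33700, (F,merge)→242670, (F,nl)→802320; best=3220 via (B,hash)
  {ABDE}: card=240000; try (A,hash)→20000, (E,hash)→20160, (E,merge)→185760, (A,merge)→243280, (A,nl_idx)→354320, (A,nl)→1922320 …(+1); best=20000 via (A,hash)
  {ABCD}: card=500000; try (C,hash)→23760, (D,hash)→59000, (C,merge)→187760, (D,merge)→858920, (D,nl)→1008800, (C,nl)→6002760; best=23760 via (C,hash)
  {ABDEF}: card=240000; try (A,hash)→20900, (A,merge)→244180, (F,hash)→260600, (A,nl_idx)→355220, (A,nl)→1923220, (F,merge)→4580350 …(+1); best=20900 via (A,hash)
  {ABCDE}: card=10000000; try (C,hash)→269000, (E,hash)→529160, (C,merge)→4585000, (E,merge)→10026760, (C,nl)→120020000, (E,nl)→150023760; best=269000 via (C,hash)
  {ABCDEF}: card=10000000; try (C,hash)→269900, (C,merge)→4585900, (F,hash)→10269600, (C,nl)→120020900, (F,merge)→250269350, (F,nl)→500269000; best=269900 via (C,hash)

cost=269900; order=E,F,D,B,A,C; methods=hash,hash,hash,hash,hash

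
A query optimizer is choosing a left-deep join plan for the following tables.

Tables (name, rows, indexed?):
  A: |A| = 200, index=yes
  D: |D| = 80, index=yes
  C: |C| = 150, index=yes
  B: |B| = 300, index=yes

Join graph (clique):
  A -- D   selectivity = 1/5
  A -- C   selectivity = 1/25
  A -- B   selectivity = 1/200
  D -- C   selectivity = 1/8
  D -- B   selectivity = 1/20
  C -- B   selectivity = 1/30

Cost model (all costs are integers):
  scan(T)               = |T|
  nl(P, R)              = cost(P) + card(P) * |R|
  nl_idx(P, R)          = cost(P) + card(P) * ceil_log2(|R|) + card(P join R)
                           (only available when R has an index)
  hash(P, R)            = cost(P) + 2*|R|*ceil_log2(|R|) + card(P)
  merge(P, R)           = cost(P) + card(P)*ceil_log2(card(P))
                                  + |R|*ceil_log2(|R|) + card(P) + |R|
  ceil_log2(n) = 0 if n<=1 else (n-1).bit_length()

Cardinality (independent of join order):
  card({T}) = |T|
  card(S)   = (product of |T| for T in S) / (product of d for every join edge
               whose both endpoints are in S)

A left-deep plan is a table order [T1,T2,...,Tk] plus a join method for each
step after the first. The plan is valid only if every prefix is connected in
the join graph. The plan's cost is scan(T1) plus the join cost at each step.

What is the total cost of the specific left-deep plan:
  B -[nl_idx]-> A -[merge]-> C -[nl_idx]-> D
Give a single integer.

step 1: scan B: cost=300, card=300
step 2: join A via nl_idx
    card(P join A) = 300*200/(200) = 300
    cost = 300 + 300*8 + 300 = 3000
step 3: join C via merge
    card(P join C) = 300*150/(25*30) = 60
    cost = 3000 + 300*9 + 150*8 + 300 + 150 = 7350
step 4: join D via nl_idx
    card(P join D) = 60*80/(5*8*20) = 6
    cost = 7350 + 60*7 + 6 = 7776

7776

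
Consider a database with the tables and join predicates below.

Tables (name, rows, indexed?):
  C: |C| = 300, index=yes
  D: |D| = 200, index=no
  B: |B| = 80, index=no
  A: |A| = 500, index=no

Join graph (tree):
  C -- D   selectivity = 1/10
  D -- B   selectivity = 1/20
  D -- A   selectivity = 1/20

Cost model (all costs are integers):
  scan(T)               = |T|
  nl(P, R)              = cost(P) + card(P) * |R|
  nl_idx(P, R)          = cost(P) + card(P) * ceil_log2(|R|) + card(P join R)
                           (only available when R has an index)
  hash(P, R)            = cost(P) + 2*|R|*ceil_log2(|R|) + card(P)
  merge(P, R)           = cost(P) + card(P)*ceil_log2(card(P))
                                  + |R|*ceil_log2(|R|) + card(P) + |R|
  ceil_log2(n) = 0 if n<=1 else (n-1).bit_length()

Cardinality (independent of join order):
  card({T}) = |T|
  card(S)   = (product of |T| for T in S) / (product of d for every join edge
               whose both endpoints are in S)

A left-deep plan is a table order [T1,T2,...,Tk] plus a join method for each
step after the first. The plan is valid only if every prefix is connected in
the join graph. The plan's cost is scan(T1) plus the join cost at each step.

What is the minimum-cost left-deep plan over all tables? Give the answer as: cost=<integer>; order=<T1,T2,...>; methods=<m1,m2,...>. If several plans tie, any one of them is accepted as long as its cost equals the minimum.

Selinger DP (subsets sized 1..n):
  {C}: scan cost=300, card=300
  {D}: scan cost=200, card=200
  {B}: scan cost=80, card=80
  {A}: scan cost=500, card=500
  {CD}: card=6000; try (D,hash)→3800, (C,merge)→5000, (D,merge)→5100, (C,hash)→5800, (C,nl_idx)→8000, (C,nl)→60200 …(+1); best=3800 via (D,hash)
  {BD}: card=800; try (B,hash)→1520, (D,merge)→2520, (B,merge)→2640, (D,hash)→3360, (D,nl)→16080, (B,nl)→16200; best=1520 via (B,hash)
  {AD}: card=5000; try (D,hash)→4200, (A,merge)→7000, (D,merge)→7300, (A,hash)→9400, (A,nl)→100200, (D,nl)→100500; best=4200 via (D,hash)
  {BCD}: card=24000; try (C,hash)→7720, (B,hash)→10920, (C,merge)→13320, (C,nl_idx)→32720, (B,merge)→88440, (C,nl)→241520 …(+1); best=7720 via (C,hash)
  {ACD}: card=150000; try (C,hash)→14600, (A,hash)→18800, (C,merge)→77200, (A,merge)→92800, (C,nl_idx)→199200, (C,nl)→1504200 …(+1); best=14600 via (C,hash)
  {ABD}: card=20000; try (B,hash)→10320, (A,hash)→11320, (A,merge)→15320, (B,merge)→74840, (A,nl)→401520, (B,nl)→404200; best=10320 via (B,hash)
  {ABCD}: card=600000; try (C,hash)→35720, (A,hash)→40720, (B,hash)→165720, (C,merge)→333320, (A,merge)→396720, (C,nl_idx)→790320 …(+4); best=35720 via (C,hash)

cost=35720; order=A,D,B,C; methods=hash,hash,hash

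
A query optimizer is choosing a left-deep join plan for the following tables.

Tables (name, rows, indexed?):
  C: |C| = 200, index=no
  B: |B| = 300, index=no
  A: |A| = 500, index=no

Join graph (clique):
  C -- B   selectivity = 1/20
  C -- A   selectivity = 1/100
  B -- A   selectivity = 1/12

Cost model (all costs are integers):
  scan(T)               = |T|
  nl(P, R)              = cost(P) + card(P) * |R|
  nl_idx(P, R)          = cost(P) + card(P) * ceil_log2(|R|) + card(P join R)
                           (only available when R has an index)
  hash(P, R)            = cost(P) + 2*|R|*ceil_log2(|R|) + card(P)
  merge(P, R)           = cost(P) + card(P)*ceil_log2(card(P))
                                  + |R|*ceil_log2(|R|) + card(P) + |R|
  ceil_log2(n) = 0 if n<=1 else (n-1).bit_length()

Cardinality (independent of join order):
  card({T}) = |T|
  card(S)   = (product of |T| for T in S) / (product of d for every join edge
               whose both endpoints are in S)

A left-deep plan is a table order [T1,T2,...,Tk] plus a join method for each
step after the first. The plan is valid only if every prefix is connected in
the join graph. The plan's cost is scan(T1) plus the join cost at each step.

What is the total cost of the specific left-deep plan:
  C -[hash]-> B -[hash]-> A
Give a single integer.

17800

step 1: scan C: cost=200, card=200
step 2: join B via hash
    card(P join B) = 200*300/(20) = 3000
    cost = 200 + 2*300*9 + 200 = 5800
step 3: join A via hash
    card(P join A) = 3000*500/(100*12) = 1250
    cost = 5800 + 2*500*9 + 3000 = 17800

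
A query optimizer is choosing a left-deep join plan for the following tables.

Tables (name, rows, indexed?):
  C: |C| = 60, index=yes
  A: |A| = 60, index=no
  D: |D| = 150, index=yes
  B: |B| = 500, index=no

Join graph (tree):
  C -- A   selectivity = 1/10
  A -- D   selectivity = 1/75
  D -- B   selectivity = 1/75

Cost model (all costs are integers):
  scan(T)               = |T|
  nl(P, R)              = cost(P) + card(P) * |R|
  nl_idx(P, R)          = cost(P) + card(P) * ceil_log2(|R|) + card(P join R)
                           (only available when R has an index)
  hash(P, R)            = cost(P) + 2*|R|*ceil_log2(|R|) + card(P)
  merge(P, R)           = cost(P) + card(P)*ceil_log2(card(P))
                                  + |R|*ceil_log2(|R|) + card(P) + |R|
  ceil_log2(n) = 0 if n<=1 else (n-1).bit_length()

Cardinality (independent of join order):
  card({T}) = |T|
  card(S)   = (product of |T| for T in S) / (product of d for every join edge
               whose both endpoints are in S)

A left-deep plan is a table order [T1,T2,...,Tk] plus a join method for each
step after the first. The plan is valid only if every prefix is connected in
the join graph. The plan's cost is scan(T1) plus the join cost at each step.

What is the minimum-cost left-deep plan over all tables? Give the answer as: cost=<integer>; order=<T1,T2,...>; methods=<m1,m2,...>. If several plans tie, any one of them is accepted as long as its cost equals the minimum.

Selinger DP (subsets sized 1..n):
  {C}: scan cost=60, card=60
  {A}: scan cost=60, card=60
  {D}: scan cost=150, card=150
  {B}: scan cost=500, card=500
  {AC}: card=360; try (C,nl_idx)→780, (C,hash)→840, (A,hash)→840, (C,merge)→900, (A,merge)→900, (C,nl)→3660 …(+1); best=780 via (C,nl_idx)
  {AD}: card=120; try (D,nl_idx)→660, (A,hash)→1020, (D,merge)→1830, (A,merge)→1920, (D,hash)→2520, (D,nl)→9060 …(+1); best=660 via (D,nl_idx)
  {BD}: card=1000; try (D,hash)→3400, (D,nl_idx)→5500, (B,merge)→6500, (D,merge)→6850, (B,hash)→9300, (B,nl)→75150 …(+1); best=3400 via (D,hash)
  {ACD}: card=720; try (C,hash)→1500, (C,merge)→2040, (C,nl_idx)→2100, (D,hash)→3540, (D,nl_idx)→4380, (D,merge)→5730 …(+2); best=1500 via (C,hash)
  {ABD}: card=800; try (A,hash)→5120, (B,merge)→6620, (B,hash)→9780, (A,merge)→14820, (B,nl)→60660, (A,nl)→63400; best=5120 via (A,hash)
  {ABCD}: card=4800; try (C,hash)→6640, (B,hash)→11220, (C,merge)→14340, (B,merge)→14420, (C,nl_idx)→14720, (C,nl)→53120 …(+1); best=6640 via (C,hash)

cost=6640; order=B,D,A,C; methods=hash,hash,hash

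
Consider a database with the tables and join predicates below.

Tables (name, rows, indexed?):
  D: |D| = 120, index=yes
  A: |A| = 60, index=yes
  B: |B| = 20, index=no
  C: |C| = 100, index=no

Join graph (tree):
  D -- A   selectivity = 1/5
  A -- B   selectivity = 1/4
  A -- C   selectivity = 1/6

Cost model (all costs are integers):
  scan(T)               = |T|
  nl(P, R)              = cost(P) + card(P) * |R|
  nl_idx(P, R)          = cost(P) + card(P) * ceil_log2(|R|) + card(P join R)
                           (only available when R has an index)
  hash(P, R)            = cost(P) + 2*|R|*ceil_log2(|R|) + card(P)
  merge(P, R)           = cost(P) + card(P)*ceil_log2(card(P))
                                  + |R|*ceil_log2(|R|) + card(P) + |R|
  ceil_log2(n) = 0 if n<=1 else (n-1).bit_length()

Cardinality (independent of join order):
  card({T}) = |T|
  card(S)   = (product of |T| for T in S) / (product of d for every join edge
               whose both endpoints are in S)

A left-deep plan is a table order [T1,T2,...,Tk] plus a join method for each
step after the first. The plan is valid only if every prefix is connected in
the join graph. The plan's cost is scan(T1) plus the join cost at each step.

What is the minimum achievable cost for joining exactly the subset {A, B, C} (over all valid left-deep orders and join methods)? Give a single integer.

2020

Selinger DP over subsets of {A,B,C}:
  {A}: scan cost=60, card=60
  {B}: scan cost=20, card=20
  {C}: scan cost=100, card=100
  {AB}: card=300; try (B,hash)→320, (A,nl_idx)→440, (A,merge)→560, (B,merge)→600, (A,hash)→760, (A,nl)→1220 …(+1); best=320 via (B,hash)
  {AC}: card=1000; try (A,hash)→920, (C,merge)→1280, (A,merge)→1320, (C,hash)→1520, (A,nl_idx)→1700, (C,nl)→6060 …(+1); best=920 via (A,hash)
  {ABC}: card=5000; try (C,hash)→2020, (B,hash)→2120, (C,merge)→4120, (B,merge)→12040, (B,nl)→20920, (C,nl)→30320; best=2020 via (C,hash)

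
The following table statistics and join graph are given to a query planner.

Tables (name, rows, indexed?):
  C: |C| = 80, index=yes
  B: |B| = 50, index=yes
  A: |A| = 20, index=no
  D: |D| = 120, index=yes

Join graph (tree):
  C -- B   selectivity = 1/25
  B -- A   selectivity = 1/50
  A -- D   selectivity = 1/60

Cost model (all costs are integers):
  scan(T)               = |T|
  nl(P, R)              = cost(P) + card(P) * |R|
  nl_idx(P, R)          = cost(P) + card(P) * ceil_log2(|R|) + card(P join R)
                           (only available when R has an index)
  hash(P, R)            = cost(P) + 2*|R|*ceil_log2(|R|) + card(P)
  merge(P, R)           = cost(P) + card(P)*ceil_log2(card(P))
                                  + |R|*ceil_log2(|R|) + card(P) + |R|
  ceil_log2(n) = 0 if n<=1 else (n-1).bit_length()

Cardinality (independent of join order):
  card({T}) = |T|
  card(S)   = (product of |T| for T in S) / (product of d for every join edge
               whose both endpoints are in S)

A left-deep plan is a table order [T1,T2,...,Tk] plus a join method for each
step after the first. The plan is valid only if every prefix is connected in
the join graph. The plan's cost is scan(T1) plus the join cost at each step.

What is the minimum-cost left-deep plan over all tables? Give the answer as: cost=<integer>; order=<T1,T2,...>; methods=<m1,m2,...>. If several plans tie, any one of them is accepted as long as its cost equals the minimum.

Selinger DP (subsets sized 1..n):
  {C}: scan cost=80, card=80
  {B}: scan cost=50, card=50
  {A}: scan cost=20, card=20
  {D}: scan cost=120, card=120
  {BC}: card=160; try (C,nl_idx)→560, (B,nl_idx)→720, (B,hash)→760, (C,merge)→1040, (B,merge)→1070, (C,hash)→1220 …(+2); best=560 via (C,nl_idx)
  {AB}: card=20; try (B,nl_idx)→160, (A,hash)→300, (B,merge)→490, (A,merge)→520, (B,hash)→640, (B,nl)→1020 …(+1); best=160 via (B,nl_idx)
  {AD}: card=40; try (D,nl_idx)→200, (A,hash)→440, (D,merge)→1100, (A,merge)→1200, (D,hash)→1720, (D,nl)→2420 …(+1); best=200 via (D,nl_idx)
  {ABC}: card=64; try (C,nl_idx)→364, (C,merge)→920, (A,hash)→920, (C,hash)→1300, (C,nl)→1760, (A,merge)→2120 …(+1); best=364 via (C,nl_idx)
  {ABD}: card=40; try (D,nl_idx)→340, (B,nl_idx)→480, (B,merge)→830, (B,hash)→840, (D,merge)→1240, (D,hash)→1860 …(+2); best=340 via (D,nl_idx)
  {ABCD}: card=128; try (C,nl_idx)→748, (D,nl_idx)→940, (C,merge)→1260, (C,hash)→1500, (D,merge)→1772, (D,hash)→2108 …(+2); best=748 via (C,nl_idx)

cost=748; order=A,B,D,C; methods=nl_idx,nl_idx,nl_idx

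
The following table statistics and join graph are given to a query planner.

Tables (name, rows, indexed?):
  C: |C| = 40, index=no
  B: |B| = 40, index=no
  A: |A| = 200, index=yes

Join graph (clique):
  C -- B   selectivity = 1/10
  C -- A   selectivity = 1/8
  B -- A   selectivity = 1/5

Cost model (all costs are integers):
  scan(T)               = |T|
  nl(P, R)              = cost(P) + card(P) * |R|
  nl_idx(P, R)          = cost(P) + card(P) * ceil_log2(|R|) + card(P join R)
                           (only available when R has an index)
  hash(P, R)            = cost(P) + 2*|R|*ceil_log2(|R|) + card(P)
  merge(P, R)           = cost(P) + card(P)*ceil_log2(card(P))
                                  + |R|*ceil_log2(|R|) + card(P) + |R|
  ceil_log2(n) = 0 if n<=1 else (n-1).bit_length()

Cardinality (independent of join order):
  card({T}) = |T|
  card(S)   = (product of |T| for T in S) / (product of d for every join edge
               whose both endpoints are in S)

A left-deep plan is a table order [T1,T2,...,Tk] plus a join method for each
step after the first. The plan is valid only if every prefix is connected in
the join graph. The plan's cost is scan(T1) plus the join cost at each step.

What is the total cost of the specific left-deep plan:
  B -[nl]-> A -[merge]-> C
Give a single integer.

step 1: scan B: cost=40, card=40
step 2: join A via nl
    card(P join A) = 40*200/(5) = 1600
    cost = 40 + 40*200 = 8040
step 3: join C via merge
    card(P join C) = 1600*40/(10*8) = 800
    cost = 8040 + 1600*11 + 40*6 + 1600 + 40 = 27520

27520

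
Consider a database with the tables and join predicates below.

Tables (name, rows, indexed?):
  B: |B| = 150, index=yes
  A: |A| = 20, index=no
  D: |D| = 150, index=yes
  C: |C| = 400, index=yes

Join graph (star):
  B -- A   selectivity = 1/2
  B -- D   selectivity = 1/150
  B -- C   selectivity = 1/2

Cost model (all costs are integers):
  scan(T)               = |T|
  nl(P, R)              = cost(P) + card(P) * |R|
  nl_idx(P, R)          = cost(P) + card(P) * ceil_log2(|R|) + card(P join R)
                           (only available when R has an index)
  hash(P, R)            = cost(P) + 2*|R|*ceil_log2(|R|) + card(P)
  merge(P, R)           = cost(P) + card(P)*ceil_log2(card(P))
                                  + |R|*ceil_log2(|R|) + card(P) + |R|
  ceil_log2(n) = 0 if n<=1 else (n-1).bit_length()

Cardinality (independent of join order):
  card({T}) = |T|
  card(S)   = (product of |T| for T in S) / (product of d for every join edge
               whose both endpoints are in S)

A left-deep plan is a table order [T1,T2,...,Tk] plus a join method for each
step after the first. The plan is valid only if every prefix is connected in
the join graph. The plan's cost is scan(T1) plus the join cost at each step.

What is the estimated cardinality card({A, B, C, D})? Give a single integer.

Tables in S: A(20), B(150), C(400), D(150)
Edges inside S: B-A(d=2), B-D(d=150), B-C(d=2)
numerator = 20 * 150 * 400 * 150 = 180000000
denominator = 2 * 150 * 2 = 600
card(S) = 180000000 / 600 = 300000

300000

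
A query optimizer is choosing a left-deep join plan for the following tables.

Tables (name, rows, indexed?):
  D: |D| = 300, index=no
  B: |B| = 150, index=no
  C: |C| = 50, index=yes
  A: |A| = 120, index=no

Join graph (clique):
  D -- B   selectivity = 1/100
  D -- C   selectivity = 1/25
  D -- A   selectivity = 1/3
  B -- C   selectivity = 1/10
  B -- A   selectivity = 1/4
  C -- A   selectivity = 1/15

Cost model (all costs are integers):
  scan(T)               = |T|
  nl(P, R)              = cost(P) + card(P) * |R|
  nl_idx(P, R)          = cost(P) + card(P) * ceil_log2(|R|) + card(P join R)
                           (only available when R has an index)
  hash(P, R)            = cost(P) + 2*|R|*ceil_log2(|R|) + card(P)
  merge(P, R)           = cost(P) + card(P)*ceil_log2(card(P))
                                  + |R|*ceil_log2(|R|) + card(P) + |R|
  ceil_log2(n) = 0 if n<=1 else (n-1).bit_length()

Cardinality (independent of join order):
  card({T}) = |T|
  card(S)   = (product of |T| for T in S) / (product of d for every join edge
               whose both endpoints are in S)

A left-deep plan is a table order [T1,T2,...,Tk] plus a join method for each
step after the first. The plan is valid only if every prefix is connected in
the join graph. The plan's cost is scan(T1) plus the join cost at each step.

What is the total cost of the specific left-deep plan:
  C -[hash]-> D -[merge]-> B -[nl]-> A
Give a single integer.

step 1: scan C: cost=50, card=50
step 2: join D via hash
    card(P join D) = 50*300/(25) = 600
    cost = 50 + 2*300*9 + 50 = 5500
step 3: join B via merge
    card(P join B) = 600*150/(100*10) = 90
    cost = 5500 + 600*10 + 150*8 + 600 + 150 = 13450
step 4: join A via nl
    card(P join A) = 90*120/(3*4*15) = 60
    cost = 13450 + 90*120 = 24250

24250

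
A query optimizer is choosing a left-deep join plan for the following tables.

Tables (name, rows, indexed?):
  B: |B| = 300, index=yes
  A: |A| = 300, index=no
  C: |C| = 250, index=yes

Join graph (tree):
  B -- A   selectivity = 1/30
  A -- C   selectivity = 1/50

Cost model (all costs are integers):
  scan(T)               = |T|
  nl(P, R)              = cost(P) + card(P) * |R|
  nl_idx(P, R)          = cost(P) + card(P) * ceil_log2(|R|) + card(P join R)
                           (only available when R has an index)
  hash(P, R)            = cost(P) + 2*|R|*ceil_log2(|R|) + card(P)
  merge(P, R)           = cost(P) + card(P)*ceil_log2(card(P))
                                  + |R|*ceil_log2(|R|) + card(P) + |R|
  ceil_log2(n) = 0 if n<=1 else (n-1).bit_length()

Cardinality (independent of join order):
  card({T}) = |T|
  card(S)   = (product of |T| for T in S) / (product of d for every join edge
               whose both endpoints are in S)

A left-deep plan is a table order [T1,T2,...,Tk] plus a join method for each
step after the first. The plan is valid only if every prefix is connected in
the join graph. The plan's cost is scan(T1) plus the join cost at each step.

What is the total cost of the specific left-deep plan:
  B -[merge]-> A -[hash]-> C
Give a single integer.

step 1: scan B: cost=300, card=300
step 2: join A via merge
    card(P join A) = 300*300/(30) = 3000
    cost = 300 + 300*9 + 300*9 + 300 + 300 = 6300
step 3: join C via hash
    card(P join C) = 3000*250/(50) = 15000
    cost = 6300 + 2*250*8 + 3000 = 13300

13300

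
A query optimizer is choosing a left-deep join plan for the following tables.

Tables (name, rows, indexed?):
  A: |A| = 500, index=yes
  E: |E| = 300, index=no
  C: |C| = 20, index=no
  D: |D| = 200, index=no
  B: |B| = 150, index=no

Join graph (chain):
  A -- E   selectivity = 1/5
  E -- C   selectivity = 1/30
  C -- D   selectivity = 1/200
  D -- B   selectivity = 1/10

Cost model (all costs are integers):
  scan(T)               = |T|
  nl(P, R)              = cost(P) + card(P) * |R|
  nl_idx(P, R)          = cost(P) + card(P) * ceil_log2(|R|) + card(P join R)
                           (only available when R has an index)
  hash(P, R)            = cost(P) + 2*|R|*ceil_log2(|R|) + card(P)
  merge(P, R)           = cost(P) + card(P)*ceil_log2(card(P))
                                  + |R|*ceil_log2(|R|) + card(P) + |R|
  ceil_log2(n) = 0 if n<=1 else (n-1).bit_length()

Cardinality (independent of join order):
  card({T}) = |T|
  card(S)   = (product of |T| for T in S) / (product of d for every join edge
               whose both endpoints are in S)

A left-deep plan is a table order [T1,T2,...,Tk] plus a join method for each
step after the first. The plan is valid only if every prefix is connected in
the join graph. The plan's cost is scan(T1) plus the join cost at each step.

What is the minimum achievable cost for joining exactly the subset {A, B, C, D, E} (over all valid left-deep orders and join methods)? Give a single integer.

18320

Selinger DP over subsets of {A,B,C,D,E}:
  {A}: scan cost=500, card=500
  {E}: scan cost=300, card=300
  {C}: scan cost=20, card=20
  {D}: scan cost=200, card=200
  {B}: scan cost=150, card=150
  {AE}: card=30000; try (E,hash)→6400, (A,merge)→8300, (E,merge)→8500, (A,hash)→9600, (A,nl_idx)→33000, (A,nl)→150300 …(+1); best=6400 via (E,hash)
  {CE}: card=200; try (C,hash)→800, (E,merge)→3140, (C,merge)→3420, (E,hash)→5440, (E,nl)→6020, (C,nl)→6300; best=800 via (C,hash)
  {CD}: card=20; try (C,hash)→600, (D,merge)→1940, (C,merge)→2120, (D,hash)→3240, (D,nl)→4020, (C,nl)→4200; best=600 via (C,hash)
  {BD}: card=3000; try (B,hash)→2800, (D,merge)→3300, (B,merge)→3350, (D,hash)→3500, (D,nl)→30150, (B,nl)→30200; best=2800 via (B,hash)
  {ACE}: card=20000; try (A,merge)→7600, (A,hash)→10000, (A,nl_idx)→22600, (C,hash)→36600, (A,nl)→100800, (C,merge)→486520 …(+1); best=7600 via (A,merge)
  {CDE}: card=200; try (E,merge)→3720, (D,hash)→4200, (D,merge)→4400, (E,hash)→6020, (E,nl)→6600, (D,nl)→40800; best=3720 via (E,merge)
  {BCD}: card=300; try (B,merge)→2070, (B,hash)→3020, (B,nl)→3600, (C,hash)→6000, (C,merge)→41920, (C,nl)→62800; best=2070 via (B,merge)
  {ACDE}: card=20000; try (A,merge)→10520, (A,hash)→12920, (A,nl_idx)→25520, (D,hash)→30800, (A,nl)→103720, (D,merge)→329400 …(+1); best=10520 via (A,merge)
  {BCDE}: card=3000; try (B,hash)→6320, (B,merge)→6870, (E,hash)→7770, (E,merge)→8070, (B,nl)→33720, (E,nl)→92070; best=6320 via (B,hash)
  {ABCDE}: card=300000; try (A,hash)→18320, (B,hash)→32920, (A,merge)→50320, (B,merge)→331870, (A,nl_idx)→333320, (A,nl)→1506320 …(+1); best=18320 via (A,hash)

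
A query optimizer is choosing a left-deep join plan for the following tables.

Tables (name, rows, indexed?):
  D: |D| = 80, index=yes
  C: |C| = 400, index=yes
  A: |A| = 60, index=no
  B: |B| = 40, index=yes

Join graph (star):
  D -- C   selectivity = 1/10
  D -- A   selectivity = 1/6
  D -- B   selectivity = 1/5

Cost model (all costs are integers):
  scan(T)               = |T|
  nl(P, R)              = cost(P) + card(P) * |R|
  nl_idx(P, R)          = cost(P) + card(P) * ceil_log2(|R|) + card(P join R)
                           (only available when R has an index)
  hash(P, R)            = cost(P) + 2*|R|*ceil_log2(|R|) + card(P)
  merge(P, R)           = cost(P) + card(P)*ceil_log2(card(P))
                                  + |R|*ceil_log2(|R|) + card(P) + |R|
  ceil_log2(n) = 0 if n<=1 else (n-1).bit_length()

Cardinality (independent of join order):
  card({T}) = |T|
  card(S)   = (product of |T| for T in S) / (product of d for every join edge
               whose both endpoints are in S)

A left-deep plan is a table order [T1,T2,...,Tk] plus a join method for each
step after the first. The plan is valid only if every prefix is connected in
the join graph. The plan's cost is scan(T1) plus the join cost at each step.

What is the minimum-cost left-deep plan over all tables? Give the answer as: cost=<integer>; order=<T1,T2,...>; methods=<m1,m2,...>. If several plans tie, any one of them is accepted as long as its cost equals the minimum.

cost=15600; order=D,B,A,C; methods=hash,hash,hash

Selinger DP (subsets sized 1..n):
  {D}: scan cost=80, card=80
  {C}: scan cost=400, card=400
  {A}: scan cost=60, card=60
  {B}: scan cost=40, card=40
  {CD}: card=3200; try (D,hash)→1920, (C,nl_idx)→4000, (C,merge)→4720, (D,merge)→5040, (D,nl_idx)→6400, (C,hash)→7360 …(+2); best=1920 via (D,hash)
  {AD}: card=800; try (A,hash)→880, (D,merge)→1120, (A,merge)→1140, (D,hash)→1240, (D,nl_idx)→1280, (D,nl)→4860 …(+1); best=880 via (A,hash)
  {BD}: card=640; try (B,hash)→640, (D,merge)→960, (D,nl_idx)→960, (B,merge)→1000, (D,hash)→1200, (B,nl_idx)→1200 …(+2); best=640 via (B,hash)
  {ACD}: card=32000; try (A,hash)→5840, (C,hash)→8880, (C,merge)→13680, (C,nl_idx)→40080, (A,merge)→43940, (A,nl)→193920 …(+1); best=5840 via (A,hash)
  {BCD}: card=25600; try (B,hash)→5600, (C,hash)→8480, (C,merge)→11680, (C,nl_idx)→32000, (B,merge)→43800, (B,nl_idx)→46720 …(+2); best=5600 via (B,hash)
  {ABD}: card=6400; try (A,hash)→2000, (B,hash)→2160, (A,merge)→8100, (B,merge)→9960, (B,nl_idx)→12080, (B,nl)→32880 …(+1); best=2000 via (A,hash)
  {ABCD}: card=256000; try (C,hash)→15600, (A,hash)→31920, (B,hash)→38320, (C,merge)→95600, (C,nl_idx)→315600, (A,merge)→415620 …(+5); best=15600 via (C,hash)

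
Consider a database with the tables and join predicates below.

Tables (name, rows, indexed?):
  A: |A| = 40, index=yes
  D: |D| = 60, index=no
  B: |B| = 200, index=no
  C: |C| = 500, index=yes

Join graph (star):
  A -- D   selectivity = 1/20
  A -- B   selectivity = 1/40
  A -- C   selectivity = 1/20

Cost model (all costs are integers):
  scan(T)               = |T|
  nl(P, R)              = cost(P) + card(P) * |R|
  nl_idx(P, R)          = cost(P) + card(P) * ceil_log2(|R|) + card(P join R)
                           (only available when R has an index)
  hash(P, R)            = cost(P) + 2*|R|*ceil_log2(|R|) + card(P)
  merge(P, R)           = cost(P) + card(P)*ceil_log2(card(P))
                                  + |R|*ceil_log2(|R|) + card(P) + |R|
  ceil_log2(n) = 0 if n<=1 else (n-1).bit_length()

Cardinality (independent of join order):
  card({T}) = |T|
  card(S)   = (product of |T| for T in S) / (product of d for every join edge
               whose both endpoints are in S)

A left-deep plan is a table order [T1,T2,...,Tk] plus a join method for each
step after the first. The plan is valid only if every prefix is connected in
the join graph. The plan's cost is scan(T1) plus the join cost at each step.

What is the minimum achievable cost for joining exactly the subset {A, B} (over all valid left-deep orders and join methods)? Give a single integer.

Selinger DP over subsets of {A,B}:
  {A}: scan cost=40, card=40
  {B}: scan cost=200, card=200
  {AB}: card=200; try (A,hash)→880, (A,nl_idx)→1600, (B,merge)→2120, (A,merge)→2280, (B,hash)→3280, (B,nl)→8040 …(+1); best=880 via (A,hash)

880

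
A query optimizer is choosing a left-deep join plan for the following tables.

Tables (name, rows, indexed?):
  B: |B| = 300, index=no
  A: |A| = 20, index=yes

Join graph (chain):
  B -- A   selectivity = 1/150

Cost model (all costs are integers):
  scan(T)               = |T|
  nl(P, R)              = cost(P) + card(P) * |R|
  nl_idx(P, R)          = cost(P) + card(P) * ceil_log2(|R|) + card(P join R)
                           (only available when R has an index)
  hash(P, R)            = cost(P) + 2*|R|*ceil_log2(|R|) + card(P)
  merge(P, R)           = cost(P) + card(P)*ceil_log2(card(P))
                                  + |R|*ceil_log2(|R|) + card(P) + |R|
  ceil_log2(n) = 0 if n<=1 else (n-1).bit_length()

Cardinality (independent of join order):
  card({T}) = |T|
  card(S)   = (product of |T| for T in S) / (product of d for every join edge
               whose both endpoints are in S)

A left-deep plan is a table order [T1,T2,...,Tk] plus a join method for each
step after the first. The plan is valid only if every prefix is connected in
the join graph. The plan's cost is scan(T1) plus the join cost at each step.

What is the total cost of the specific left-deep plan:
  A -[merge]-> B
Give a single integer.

step 1: scan A: cost=20, card=20
step 2: join B via merge
    card(P join B) = 20*300/(150) = 40
    cost = 20 + 20*5 + 300*9 + 20 + 300 = 3140

3140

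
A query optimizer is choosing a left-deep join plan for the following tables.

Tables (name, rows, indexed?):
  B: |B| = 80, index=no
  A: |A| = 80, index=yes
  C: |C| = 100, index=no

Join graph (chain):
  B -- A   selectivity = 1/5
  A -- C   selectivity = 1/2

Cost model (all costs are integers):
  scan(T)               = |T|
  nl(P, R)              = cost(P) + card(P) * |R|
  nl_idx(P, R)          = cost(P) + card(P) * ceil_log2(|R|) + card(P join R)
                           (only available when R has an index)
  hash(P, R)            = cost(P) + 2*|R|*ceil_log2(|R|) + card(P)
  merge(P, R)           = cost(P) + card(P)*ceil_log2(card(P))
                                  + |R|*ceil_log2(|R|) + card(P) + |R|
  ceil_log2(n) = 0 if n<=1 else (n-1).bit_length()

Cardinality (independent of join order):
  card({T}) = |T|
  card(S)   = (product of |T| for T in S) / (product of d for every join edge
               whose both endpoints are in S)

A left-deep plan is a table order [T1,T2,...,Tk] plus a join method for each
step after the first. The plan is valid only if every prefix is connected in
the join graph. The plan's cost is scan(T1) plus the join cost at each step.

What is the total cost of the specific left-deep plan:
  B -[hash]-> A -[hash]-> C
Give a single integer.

step 1: scan B: cost=80, card=80
step 2: join A via hash
    card(P join A) = 80*80/(5) = 1280
    cost = 80 + 2*80*7 + 80 = 1280
step 3: join C via hash
    card(P join C) = 1280*100/(2) = 64000
    cost = 1280 + 2*100*7 + 1280 = 3960

3960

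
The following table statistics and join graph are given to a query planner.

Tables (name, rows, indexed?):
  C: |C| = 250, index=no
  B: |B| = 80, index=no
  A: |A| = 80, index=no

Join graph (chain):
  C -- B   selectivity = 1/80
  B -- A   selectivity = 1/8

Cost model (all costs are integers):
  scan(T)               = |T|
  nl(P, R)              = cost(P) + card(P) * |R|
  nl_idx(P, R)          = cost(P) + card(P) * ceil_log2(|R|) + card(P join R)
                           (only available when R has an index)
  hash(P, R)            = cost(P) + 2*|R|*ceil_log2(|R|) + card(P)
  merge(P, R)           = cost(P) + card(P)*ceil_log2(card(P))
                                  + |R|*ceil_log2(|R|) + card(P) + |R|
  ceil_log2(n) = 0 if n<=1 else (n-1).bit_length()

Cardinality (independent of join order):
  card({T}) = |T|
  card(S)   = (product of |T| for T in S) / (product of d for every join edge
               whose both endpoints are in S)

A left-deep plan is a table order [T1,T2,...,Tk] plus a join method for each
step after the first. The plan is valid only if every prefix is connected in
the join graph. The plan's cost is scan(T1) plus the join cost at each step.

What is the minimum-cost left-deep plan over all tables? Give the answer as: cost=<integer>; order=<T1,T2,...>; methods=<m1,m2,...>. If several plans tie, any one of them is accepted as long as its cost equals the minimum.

cost=2990; order=C,B,A; methods=hash,hash

Selinger DP (subsets sized 1..n):
  {C}: scan cost=250, card=250
  {B}: scan cost=80, card=80
  {A}: scan cost=80, card=80
  {BC}: card=250; try (B,hash)→1620, (C,merge)→2970, (B,merge)→3140, (C,hash)→4160, (C,nl)→20080, (B,nl)→20250; best=1620 via (B,hash)
  {AB}: card=800; try (B,hash)→1280, (A,hash)→1280, (B,merge)→1360, (A,merge)→1360, (B,nl)→6480, (A,nl)→6480; best=1280 via (B,hash)
  {ABC}: card=2500; try (A,hash)→2990, (A,merge)→4510, (C,hash)→6080, (C,merge)→12330, (A,nl)→21620, (C,nl)→201280; best=2990 via (A,hash)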